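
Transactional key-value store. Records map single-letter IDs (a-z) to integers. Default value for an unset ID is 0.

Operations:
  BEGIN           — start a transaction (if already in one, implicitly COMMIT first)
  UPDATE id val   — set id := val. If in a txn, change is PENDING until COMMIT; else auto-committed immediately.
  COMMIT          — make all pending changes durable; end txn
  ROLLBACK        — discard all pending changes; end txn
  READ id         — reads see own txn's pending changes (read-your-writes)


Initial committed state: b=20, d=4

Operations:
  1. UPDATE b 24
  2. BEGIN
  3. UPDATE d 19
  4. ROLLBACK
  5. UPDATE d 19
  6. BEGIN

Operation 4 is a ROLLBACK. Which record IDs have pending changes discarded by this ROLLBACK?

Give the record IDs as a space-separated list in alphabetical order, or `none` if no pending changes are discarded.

Answer: d

Derivation:
Initial committed: {b=20, d=4}
Op 1: UPDATE b=24 (auto-commit; committed b=24)
Op 2: BEGIN: in_txn=True, pending={}
Op 3: UPDATE d=19 (pending; pending now {d=19})
Op 4: ROLLBACK: discarded pending ['d']; in_txn=False
Op 5: UPDATE d=19 (auto-commit; committed d=19)
Op 6: BEGIN: in_txn=True, pending={}
ROLLBACK at op 4 discards: ['d']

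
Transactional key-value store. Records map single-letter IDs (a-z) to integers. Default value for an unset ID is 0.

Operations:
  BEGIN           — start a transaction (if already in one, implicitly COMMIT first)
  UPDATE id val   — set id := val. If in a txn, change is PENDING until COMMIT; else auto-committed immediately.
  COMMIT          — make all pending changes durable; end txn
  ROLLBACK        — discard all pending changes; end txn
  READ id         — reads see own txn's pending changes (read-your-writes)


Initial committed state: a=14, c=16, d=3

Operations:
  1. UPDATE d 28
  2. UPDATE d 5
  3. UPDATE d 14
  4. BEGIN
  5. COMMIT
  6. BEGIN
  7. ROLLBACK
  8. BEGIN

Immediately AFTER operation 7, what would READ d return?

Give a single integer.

Answer: 14

Derivation:
Initial committed: {a=14, c=16, d=3}
Op 1: UPDATE d=28 (auto-commit; committed d=28)
Op 2: UPDATE d=5 (auto-commit; committed d=5)
Op 3: UPDATE d=14 (auto-commit; committed d=14)
Op 4: BEGIN: in_txn=True, pending={}
Op 5: COMMIT: merged [] into committed; committed now {a=14, c=16, d=14}
Op 6: BEGIN: in_txn=True, pending={}
Op 7: ROLLBACK: discarded pending []; in_txn=False
After op 7: visible(d) = 14 (pending={}, committed={a=14, c=16, d=14})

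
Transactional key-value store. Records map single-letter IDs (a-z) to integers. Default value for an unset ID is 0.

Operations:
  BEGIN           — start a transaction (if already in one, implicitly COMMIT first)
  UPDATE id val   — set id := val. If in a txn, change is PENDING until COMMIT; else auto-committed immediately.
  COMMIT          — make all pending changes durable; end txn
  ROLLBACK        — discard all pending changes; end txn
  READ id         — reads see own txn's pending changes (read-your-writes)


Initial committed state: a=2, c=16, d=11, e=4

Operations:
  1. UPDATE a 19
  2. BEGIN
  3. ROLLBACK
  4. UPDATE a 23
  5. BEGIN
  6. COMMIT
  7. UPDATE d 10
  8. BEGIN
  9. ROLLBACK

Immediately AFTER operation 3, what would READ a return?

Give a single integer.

Initial committed: {a=2, c=16, d=11, e=4}
Op 1: UPDATE a=19 (auto-commit; committed a=19)
Op 2: BEGIN: in_txn=True, pending={}
Op 3: ROLLBACK: discarded pending []; in_txn=False
After op 3: visible(a) = 19 (pending={}, committed={a=19, c=16, d=11, e=4})

Answer: 19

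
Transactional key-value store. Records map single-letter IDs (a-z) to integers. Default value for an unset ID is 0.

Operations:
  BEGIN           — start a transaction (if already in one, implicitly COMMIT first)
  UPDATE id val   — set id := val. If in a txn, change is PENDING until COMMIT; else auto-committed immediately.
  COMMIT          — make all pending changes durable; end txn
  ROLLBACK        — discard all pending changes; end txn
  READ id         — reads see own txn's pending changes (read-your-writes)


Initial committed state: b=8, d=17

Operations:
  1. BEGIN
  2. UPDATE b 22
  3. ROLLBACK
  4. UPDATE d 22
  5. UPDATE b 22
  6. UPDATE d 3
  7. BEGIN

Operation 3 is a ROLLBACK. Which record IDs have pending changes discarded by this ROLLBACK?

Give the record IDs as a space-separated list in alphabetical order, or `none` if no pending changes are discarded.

Answer: b

Derivation:
Initial committed: {b=8, d=17}
Op 1: BEGIN: in_txn=True, pending={}
Op 2: UPDATE b=22 (pending; pending now {b=22})
Op 3: ROLLBACK: discarded pending ['b']; in_txn=False
Op 4: UPDATE d=22 (auto-commit; committed d=22)
Op 5: UPDATE b=22 (auto-commit; committed b=22)
Op 6: UPDATE d=3 (auto-commit; committed d=3)
Op 7: BEGIN: in_txn=True, pending={}
ROLLBACK at op 3 discards: ['b']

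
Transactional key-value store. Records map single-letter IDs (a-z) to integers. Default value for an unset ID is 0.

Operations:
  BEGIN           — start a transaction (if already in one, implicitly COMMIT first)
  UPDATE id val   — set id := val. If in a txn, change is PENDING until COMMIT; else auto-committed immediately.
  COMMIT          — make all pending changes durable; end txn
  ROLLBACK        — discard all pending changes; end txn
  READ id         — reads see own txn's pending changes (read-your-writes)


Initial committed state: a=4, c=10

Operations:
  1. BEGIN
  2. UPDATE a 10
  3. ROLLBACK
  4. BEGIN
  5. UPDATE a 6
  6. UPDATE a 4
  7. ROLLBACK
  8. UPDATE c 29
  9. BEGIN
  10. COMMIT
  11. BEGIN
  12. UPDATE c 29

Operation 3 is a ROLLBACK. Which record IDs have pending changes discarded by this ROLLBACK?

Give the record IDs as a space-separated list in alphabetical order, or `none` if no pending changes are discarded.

Initial committed: {a=4, c=10}
Op 1: BEGIN: in_txn=True, pending={}
Op 2: UPDATE a=10 (pending; pending now {a=10})
Op 3: ROLLBACK: discarded pending ['a']; in_txn=False
Op 4: BEGIN: in_txn=True, pending={}
Op 5: UPDATE a=6 (pending; pending now {a=6})
Op 6: UPDATE a=4 (pending; pending now {a=4})
Op 7: ROLLBACK: discarded pending ['a']; in_txn=False
Op 8: UPDATE c=29 (auto-commit; committed c=29)
Op 9: BEGIN: in_txn=True, pending={}
Op 10: COMMIT: merged [] into committed; committed now {a=4, c=29}
Op 11: BEGIN: in_txn=True, pending={}
Op 12: UPDATE c=29 (pending; pending now {c=29})
ROLLBACK at op 3 discards: ['a']

Answer: a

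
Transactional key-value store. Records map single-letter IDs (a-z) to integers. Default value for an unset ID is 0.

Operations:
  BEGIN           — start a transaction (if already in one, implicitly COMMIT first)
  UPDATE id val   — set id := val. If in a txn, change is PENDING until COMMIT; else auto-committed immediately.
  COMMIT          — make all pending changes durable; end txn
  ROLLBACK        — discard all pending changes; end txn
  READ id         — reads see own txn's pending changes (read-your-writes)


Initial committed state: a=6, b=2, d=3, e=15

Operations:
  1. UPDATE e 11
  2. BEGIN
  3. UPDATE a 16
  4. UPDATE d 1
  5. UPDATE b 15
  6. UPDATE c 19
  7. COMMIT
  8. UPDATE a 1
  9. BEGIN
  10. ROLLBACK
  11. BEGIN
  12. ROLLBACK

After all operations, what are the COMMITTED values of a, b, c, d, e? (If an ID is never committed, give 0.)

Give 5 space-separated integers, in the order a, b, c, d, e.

Initial committed: {a=6, b=2, d=3, e=15}
Op 1: UPDATE e=11 (auto-commit; committed e=11)
Op 2: BEGIN: in_txn=True, pending={}
Op 3: UPDATE a=16 (pending; pending now {a=16})
Op 4: UPDATE d=1 (pending; pending now {a=16, d=1})
Op 5: UPDATE b=15 (pending; pending now {a=16, b=15, d=1})
Op 6: UPDATE c=19 (pending; pending now {a=16, b=15, c=19, d=1})
Op 7: COMMIT: merged ['a', 'b', 'c', 'd'] into committed; committed now {a=16, b=15, c=19, d=1, e=11}
Op 8: UPDATE a=1 (auto-commit; committed a=1)
Op 9: BEGIN: in_txn=True, pending={}
Op 10: ROLLBACK: discarded pending []; in_txn=False
Op 11: BEGIN: in_txn=True, pending={}
Op 12: ROLLBACK: discarded pending []; in_txn=False
Final committed: {a=1, b=15, c=19, d=1, e=11}

Answer: 1 15 19 1 11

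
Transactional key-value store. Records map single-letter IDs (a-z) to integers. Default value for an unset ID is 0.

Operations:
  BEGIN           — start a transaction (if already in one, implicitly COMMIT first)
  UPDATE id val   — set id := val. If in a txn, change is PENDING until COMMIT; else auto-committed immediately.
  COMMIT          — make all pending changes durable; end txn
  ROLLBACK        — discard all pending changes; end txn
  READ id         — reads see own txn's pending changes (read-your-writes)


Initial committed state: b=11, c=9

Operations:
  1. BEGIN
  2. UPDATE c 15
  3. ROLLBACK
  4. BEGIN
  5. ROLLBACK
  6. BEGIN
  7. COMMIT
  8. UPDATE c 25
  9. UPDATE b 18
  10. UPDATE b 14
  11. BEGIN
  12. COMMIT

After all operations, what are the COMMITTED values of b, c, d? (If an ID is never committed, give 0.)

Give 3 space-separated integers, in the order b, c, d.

Answer: 14 25 0

Derivation:
Initial committed: {b=11, c=9}
Op 1: BEGIN: in_txn=True, pending={}
Op 2: UPDATE c=15 (pending; pending now {c=15})
Op 3: ROLLBACK: discarded pending ['c']; in_txn=False
Op 4: BEGIN: in_txn=True, pending={}
Op 5: ROLLBACK: discarded pending []; in_txn=False
Op 6: BEGIN: in_txn=True, pending={}
Op 7: COMMIT: merged [] into committed; committed now {b=11, c=9}
Op 8: UPDATE c=25 (auto-commit; committed c=25)
Op 9: UPDATE b=18 (auto-commit; committed b=18)
Op 10: UPDATE b=14 (auto-commit; committed b=14)
Op 11: BEGIN: in_txn=True, pending={}
Op 12: COMMIT: merged [] into committed; committed now {b=14, c=25}
Final committed: {b=14, c=25}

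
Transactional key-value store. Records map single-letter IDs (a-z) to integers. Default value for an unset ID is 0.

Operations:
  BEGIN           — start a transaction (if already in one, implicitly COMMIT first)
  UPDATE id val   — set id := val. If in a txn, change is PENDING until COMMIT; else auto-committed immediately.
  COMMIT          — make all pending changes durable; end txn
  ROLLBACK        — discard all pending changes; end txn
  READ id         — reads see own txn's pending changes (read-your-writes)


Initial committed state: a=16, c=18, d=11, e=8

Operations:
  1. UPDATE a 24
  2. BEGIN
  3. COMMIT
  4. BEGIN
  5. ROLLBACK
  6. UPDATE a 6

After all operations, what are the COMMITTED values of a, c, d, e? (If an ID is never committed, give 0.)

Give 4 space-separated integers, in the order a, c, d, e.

Answer: 6 18 11 8

Derivation:
Initial committed: {a=16, c=18, d=11, e=8}
Op 1: UPDATE a=24 (auto-commit; committed a=24)
Op 2: BEGIN: in_txn=True, pending={}
Op 3: COMMIT: merged [] into committed; committed now {a=24, c=18, d=11, e=8}
Op 4: BEGIN: in_txn=True, pending={}
Op 5: ROLLBACK: discarded pending []; in_txn=False
Op 6: UPDATE a=6 (auto-commit; committed a=6)
Final committed: {a=6, c=18, d=11, e=8}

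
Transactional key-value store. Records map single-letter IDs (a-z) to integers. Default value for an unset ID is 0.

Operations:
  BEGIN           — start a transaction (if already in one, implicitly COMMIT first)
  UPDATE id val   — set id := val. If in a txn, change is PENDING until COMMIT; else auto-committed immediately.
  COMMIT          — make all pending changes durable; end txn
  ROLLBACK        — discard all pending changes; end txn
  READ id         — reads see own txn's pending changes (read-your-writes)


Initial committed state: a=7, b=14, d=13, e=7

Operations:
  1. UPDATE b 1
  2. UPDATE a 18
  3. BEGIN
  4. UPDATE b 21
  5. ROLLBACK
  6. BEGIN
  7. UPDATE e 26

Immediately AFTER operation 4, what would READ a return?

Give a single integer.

Answer: 18

Derivation:
Initial committed: {a=7, b=14, d=13, e=7}
Op 1: UPDATE b=1 (auto-commit; committed b=1)
Op 2: UPDATE a=18 (auto-commit; committed a=18)
Op 3: BEGIN: in_txn=True, pending={}
Op 4: UPDATE b=21 (pending; pending now {b=21})
After op 4: visible(a) = 18 (pending={b=21}, committed={a=18, b=1, d=13, e=7})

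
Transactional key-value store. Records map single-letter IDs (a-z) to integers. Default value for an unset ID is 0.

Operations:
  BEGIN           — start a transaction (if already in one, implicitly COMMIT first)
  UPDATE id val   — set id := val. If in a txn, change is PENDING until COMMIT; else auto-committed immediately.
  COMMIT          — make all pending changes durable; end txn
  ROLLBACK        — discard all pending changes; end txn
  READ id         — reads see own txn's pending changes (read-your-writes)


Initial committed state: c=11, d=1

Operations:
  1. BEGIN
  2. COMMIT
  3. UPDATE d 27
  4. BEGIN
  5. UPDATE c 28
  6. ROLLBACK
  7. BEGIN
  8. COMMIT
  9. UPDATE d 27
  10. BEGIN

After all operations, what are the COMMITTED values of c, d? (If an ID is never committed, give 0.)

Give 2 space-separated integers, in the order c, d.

Answer: 11 27

Derivation:
Initial committed: {c=11, d=1}
Op 1: BEGIN: in_txn=True, pending={}
Op 2: COMMIT: merged [] into committed; committed now {c=11, d=1}
Op 3: UPDATE d=27 (auto-commit; committed d=27)
Op 4: BEGIN: in_txn=True, pending={}
Op 5: UPDATE c=28 (pending; pending now {c=28})
Op 6: ROLLBACK: discarded pending ['c']; in_txn=False
Op 7: BEGIN: in_txn=True, pending={}
Op 8: COMMIT: merged [] into committed; committed now {c=11, d=27}
Op 9: UPDATE d=27 (auto-commit; committed d=27)
Op 10: BEGIN: in_txn=True, pending={}
Final committed: {c=11, d=27}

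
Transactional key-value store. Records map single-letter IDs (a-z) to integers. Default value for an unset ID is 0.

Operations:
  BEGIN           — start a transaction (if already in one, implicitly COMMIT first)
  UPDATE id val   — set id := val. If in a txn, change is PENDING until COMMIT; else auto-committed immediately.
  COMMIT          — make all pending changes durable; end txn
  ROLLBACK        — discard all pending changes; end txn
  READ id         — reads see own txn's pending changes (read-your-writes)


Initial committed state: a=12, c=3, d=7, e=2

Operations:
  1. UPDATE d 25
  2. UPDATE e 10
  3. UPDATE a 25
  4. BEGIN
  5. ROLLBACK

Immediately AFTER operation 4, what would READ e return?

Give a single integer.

Answer: 10

Derivation:
Initial committed: {a=12, c=3, d=7, e=2}
Op 1: UPDATE d=25 (auto-commit; committed d=25)
Op 2: UPDATE e=10 (auto-commit; committed e=10)
Op 3: UPDATE a=25 (auto-commit; committed a=25)
Op 4: BEGIN: in_txn=True, pending={}
After op 4: visible(e) = 10 (pending={}, committed={a=25, c=3, d=25, e=10})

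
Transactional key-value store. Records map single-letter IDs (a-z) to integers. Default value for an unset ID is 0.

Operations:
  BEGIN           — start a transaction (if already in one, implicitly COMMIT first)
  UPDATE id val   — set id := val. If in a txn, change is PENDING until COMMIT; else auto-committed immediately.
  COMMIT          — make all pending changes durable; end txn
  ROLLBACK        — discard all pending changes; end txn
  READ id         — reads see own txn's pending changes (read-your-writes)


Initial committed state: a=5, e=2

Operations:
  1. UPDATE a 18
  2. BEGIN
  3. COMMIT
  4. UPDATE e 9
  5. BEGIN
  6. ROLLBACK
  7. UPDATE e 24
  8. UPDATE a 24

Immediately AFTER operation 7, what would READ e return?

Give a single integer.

Initial committed: {a=5, e=2}
Op 1: UPDATE a=18 (auto-commit; committed a=18)
Op 2: BEGIN: in_txn=True, pending={}
Op 3: COMMIT: merged [] into committed; committed now {a=18, e=2}
Op 4: UPDATE e=9 (auto-commit; committed e=9)
Op 5: BEGIN: in_txn=True, pending={}
Op 6: ROLLBACK: discarded pending []; in_txn=False
Op 7: UPDATE e=24 (auto-commit; committed e=24)
After op 7: visible(e) = 24 (pending={}, committed={a=18, e=24})

Answer: 24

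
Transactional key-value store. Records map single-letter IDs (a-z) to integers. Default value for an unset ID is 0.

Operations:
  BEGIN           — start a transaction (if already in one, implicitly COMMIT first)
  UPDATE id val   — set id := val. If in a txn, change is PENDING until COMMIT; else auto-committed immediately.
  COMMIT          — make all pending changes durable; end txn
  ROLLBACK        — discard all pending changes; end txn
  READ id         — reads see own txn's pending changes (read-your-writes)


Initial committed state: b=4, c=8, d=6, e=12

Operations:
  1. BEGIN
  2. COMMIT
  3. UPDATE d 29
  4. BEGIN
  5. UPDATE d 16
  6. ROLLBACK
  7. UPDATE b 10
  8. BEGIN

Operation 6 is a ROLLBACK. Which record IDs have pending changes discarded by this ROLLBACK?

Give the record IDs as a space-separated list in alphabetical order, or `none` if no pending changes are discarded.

Initial committed: {b=4, c=8, d=6, e=12}
Op 1: BEGIN: in_txn=True, pending={}
Op 2: COMMIT: merged [] into committed; committed now {b=4, c=8, d=6, e=12}
Op 3: UPDATE d=29 (auto-commit; committed d=29)
Op 4: BEGIN: in_txn=True, pending={}
Op 5: UPDATE d=16 (pending; pending now {d=16})
Op 6: ROLLBACK: discarded pending ['d']; in_txn=False
Op 7: UPDATE b=10 (auto-commit; committed b=10)
Op 8: BEGIN: in_txn=True, pending={}
ROLLBACK at op 6 discards: ['d']

Answer: d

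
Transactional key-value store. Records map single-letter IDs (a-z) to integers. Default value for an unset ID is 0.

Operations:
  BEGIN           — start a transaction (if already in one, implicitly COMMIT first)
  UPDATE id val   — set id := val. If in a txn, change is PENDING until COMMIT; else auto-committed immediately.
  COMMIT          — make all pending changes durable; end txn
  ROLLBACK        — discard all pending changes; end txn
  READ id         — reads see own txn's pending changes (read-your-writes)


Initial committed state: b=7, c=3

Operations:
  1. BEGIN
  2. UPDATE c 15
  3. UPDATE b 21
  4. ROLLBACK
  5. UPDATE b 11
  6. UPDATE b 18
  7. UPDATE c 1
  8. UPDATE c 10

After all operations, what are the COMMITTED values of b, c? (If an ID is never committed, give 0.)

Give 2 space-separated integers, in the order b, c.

Initial committed: {b=7, c=3}
Op 1: BEGIN: in_txn=True, pending={}
Op 2: UPDATE c=15 (pending; pending now {c=15})
Op 3: UPDATE b=21 (pending; pending now {b=21, c=15})
Op 4: ROLLBACK: discarded pending ['b', 'c']; in_txn=False
Op 5: UPDATE b=11 (auto-commit; committed b=11)
Op 6: UPDATE b=18 (auto-commit; committed b=18)
Op 7: UPDATE c=1 (auto-commit; committed c=1)
Op 8: UPDATE c=10 (auto-commit; committed c=10)
Final committed: {b=18, c=10}

Answer: 18 10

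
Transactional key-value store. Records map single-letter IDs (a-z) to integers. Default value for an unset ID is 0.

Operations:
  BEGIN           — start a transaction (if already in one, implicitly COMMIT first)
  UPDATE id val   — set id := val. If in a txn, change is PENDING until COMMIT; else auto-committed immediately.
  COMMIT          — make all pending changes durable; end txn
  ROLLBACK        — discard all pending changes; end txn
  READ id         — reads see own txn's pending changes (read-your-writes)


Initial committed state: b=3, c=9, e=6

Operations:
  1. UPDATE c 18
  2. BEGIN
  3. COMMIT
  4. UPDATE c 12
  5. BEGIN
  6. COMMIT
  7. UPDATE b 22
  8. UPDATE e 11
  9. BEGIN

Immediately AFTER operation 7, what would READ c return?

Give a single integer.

Initial committed: {b=3, c=9, e=6}
Op 1: UPDATE c=18 (auto-commit; committed c=18)
Op 2: BEGIN: in_txn=True, pending={}
Op 3: COMMIT: merged [] into committed; committed now {b=3, c=18, e=6}
Op 4: UPDATE c=12 (auto-commit; committed c=12)
Op 5: BEGIN: in_txn=True, pending={}
Op 6: COMMIT: merged [] into committed; committed now {b=3, c=12, e=6}
Op 7: UPDATE b=22 (auto-commit; committed b=22)
After op 7: visible(c) = 12 (pending={}, committed={b=22, c=12, e=6})

Answer: 12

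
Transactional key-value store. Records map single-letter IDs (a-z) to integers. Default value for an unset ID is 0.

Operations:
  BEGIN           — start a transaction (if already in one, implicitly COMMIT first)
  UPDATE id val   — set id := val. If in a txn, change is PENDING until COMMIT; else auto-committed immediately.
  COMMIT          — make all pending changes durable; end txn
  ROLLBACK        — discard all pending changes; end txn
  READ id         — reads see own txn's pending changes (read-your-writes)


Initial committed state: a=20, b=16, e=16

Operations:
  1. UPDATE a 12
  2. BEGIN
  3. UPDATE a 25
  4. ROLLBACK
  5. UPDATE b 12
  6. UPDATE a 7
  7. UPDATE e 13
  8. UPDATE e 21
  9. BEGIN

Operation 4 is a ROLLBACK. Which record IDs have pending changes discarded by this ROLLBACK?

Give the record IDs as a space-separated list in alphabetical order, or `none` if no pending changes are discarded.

Answer: a

Derivation:
Initial committed: {a=20, b=16, e=16}
Op 1: UPDATE a=12 (auto-commit; committed a=12)
Op 2: BEGIN: in_txn=True, pending={}
Op 3: UPDATE a=25 (pending; pending now {a=25})
Op 4: ROLLBACK: discarded pending ['a']; in_txn=False
Op 5: UPDATE b=12 (auto-commit; committed b=12)
Op 6: UPDATE a=7 (auto-commit; committed a=7)
Op 7: UPDATE e=13 (auto-commit; committed e=13)
Op 8: UPDATE e=21 (auto-commit; committed e=21)
Op 9: BEGIN: in_txn=True, pending={}
ROLLBACK at op 4 discards: ['a']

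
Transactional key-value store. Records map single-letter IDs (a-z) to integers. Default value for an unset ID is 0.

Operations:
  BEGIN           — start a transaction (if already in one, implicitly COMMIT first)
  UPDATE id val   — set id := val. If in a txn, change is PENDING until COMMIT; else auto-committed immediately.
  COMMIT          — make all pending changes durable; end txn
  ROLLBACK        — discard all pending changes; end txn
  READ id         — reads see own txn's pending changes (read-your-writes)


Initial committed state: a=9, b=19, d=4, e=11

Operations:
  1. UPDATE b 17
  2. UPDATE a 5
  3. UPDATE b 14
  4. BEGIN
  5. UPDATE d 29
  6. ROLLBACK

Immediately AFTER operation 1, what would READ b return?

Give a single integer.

Initial committed: {a=9, b=19, d=4, e=11}
Op 1: UPDATE b=17 (auto-commit; committed b=17)
After op 1: visible(b) = 17 (pending={}, committed={a=9, b=17, d=4, e=11})

Answer: 17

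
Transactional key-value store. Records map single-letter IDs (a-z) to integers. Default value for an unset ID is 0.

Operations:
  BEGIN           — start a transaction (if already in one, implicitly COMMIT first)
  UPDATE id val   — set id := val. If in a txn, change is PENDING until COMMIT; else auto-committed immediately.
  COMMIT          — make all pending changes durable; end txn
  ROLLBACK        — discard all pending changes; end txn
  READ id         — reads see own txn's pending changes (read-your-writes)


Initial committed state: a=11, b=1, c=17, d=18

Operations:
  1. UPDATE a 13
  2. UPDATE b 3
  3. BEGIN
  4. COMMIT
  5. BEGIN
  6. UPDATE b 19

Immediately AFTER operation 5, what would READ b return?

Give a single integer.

Answer: 3

Derivation:
Initial committed: {a=11, b=1, c=17, d=18}
Op 1: UPDATE a=13 (auto-commit; committed a=13)
Op 2: UPDATE b=3 (auto-commit; committed b=3)
Op 3: BEGIN: in_txn=True, pending={}
Op 4: COMMIT: merged [] into committed; committed now {a=13, b=3, c=17, d=18}
Op 5: BEGIN: in_txn=True, pending={}
After op 5: visible(b) = 3 (pending={}, committed={a=13, b=3, c=17, d=18})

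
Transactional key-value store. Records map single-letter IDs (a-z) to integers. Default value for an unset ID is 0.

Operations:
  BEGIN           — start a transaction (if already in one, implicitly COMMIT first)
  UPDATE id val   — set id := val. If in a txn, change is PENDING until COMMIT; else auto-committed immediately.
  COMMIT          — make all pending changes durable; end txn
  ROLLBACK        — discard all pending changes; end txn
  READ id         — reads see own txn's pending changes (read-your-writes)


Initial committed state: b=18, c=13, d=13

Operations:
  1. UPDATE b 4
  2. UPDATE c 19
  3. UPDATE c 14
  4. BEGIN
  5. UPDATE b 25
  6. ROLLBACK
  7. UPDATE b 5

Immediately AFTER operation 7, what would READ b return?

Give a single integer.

Initial committed: {b=18, c=13, d=13}
Op 1: UPDATE b=4 (auto-commit; committed b=4)
Op 2: UPDATE c=19 (auto-commit; committed c=19)
Op 3: UPDATE c=14 (auto-commit; committed c=14)
Op 4: BEGIN: in_txn=True, pending={}
Op 5: UPDATE b=25 (pending; pending now {b=25})
Op 6: ROLLBACK: discarded pending ['b']; in_txn=False
Op 7: UPDATE b=5 (auto-commit; committed b=5)
After op 7: visible(b) = 5 (pending={}, committed={b=5, c=14, d=13})

Answer: 5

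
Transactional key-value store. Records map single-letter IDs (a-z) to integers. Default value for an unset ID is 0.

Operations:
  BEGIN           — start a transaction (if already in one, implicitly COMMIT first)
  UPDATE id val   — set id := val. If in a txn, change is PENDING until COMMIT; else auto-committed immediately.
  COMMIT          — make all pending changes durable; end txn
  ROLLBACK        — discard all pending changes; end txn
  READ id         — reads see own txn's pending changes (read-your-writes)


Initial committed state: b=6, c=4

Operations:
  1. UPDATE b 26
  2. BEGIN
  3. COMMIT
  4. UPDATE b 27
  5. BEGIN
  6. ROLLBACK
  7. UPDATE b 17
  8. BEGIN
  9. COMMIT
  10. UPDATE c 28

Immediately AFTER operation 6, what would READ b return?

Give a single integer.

Answer: 27

Derivation:
Initial committed: {b=6, c=4}
Op 1: UPDATE b=26 (auto-commit; committed b=26)
Op 2: BEGIN: in_txn=True, pending={}
Op 3: COMMIT: merged [] into committed; committed now {b=26, c=4}
Op 4: UPDATE b=27 (auto-commit; committed b=27)
Op 5: BEGIN: in_txn=True, pending={}
Op 6: ROLLBACK: discarded pending []; in_txn=False
After op 6: visible(b) = 27 (pending={}, committed={b=27, c=4})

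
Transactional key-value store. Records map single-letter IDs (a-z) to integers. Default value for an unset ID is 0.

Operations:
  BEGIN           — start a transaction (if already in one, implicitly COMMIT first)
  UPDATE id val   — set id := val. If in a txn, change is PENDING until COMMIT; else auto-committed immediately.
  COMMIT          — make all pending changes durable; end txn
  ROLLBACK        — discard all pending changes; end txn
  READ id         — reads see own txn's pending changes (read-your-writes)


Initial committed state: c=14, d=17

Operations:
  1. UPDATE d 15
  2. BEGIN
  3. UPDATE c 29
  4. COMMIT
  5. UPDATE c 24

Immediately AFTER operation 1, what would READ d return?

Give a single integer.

Answer: 15

Derivation:
Initial committed: {c=14, d=17}
Op 1: UPDATE d=15 (auto-commit; committed d=15)
After op 1: visible(d) = 15 (pending={}, committed={c=14, d=15})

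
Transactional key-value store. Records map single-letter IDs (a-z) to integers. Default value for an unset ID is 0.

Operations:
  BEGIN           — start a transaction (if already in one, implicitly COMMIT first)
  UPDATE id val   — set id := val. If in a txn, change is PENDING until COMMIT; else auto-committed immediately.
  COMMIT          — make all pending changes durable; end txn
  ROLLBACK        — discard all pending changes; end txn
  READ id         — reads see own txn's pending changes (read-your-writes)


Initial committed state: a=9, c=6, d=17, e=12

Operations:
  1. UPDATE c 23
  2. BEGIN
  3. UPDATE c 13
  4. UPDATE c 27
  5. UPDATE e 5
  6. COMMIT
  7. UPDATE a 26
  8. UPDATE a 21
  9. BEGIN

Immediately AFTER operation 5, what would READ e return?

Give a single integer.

Initial committed: {a=9, c=6, d=17, e=12}
Op 1: UPDATE c=23 (auto-commit; committed c=23)
Op 2: BEGIN: in_txn=True, pending={}
Op 3: UPDATE c=13 (pending; pending now {c=13})
Op 4: UPDATE c=27 (pending; pending now {c=27})
Op 5: UPDATE e=5 (pending; pending now {c=27, e=5})
After op 5: visible(e) = 5 (pending={c=27, e=5}, committed={a=9, c=23, d=17, e=12})

Answer: 5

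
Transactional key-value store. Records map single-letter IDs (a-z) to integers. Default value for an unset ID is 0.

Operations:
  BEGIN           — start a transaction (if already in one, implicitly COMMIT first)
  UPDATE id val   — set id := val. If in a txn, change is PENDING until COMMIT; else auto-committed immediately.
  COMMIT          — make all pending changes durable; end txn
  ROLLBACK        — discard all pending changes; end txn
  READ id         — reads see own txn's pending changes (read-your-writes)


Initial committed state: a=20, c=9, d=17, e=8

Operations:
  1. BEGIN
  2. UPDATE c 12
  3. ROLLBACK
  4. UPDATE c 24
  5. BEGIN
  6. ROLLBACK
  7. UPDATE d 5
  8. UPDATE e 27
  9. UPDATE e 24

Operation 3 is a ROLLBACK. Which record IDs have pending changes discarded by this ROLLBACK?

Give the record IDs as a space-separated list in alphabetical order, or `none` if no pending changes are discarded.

Answer: c

Derivation:
Initial committed: {a=20, c=9, d=17, e=8}
Op 1: BEGIN: in_txn=True, pending={}
Op 2: UPDATE c=12 (pending; pending now {c=12})
Op 3: ROLLBACK: discarded pending ['c']; in_txn=False
Op 4: UPDATE c=24 (auto-commit; committed c=24)
Op 5: BEGIN: in_txn=True, pending={}
Op 6: ROLLBACK: discarded pending []; in_txn=False
Op 7: UPDATE d=5 (auto-commit; committed d=5)
Op 8: UPDATE e=27 (auto-commit; committed e=27)
Op 9: UPDATE e=24 (auto-commit; committed e=24)
ROLLBACK at op 3 discards: ['c']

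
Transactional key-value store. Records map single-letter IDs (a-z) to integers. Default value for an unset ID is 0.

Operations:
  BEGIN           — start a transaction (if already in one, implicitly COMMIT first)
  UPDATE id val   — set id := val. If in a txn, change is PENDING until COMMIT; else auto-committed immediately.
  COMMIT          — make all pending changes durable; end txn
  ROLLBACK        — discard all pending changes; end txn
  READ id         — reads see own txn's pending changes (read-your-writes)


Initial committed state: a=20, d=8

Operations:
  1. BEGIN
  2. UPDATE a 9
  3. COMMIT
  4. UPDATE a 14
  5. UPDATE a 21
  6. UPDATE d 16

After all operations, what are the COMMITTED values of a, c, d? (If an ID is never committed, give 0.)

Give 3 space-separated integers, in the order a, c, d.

Answer: 21 0 16

Derivation:
Initial committed: {a=20, d=8}
Op 1: BEGIN: in_txn=True, pending={}
Op 2: UPDATE a=9 (pending; pending now {a=9})
Op 3: COMMIT: merged ['a'] into committed; committed now {a=9, d=8}
Op 4: UPDATE a=14 (auto-commit; committed a=14)
Op 5: UPDATE a=21 (auto-commit; committed a=21)
Op 6: UPDATE d=16 (auto-commit; committed d=16)
Final committed: {a=21, d=16}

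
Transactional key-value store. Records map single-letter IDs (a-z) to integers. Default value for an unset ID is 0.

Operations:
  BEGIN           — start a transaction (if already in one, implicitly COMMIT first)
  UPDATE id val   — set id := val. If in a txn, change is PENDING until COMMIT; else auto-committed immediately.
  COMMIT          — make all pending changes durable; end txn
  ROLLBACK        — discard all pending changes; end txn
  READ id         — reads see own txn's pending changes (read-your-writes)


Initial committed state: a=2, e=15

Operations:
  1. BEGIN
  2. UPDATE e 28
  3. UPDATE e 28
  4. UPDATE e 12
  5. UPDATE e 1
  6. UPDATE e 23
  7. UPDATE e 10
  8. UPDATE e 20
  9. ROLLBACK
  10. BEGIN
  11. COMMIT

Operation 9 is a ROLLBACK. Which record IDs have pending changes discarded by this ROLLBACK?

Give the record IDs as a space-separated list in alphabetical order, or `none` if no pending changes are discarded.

Initial committed: {a=2, e=15}
Op 1: BEGIN: in_txn=True, pending={}
Op 2: UPDATE e=28 (pending; pending now {e=28})
Op 3: UPDATE e=28 (pending; pending now {e=28})
Op 4: UPDATE e=12 (pending; pending now {e=12})
Op 5: UPDATE e=1 (pending; pending now {e=1})
Op 6: UPDATE e=23 (pending; pending now {e=23})
Op 7: UPDATE e=10 (pending; pending now {e=10})
Op 8: UPDATE e=20 (pending; pending now {e=20})
Op 9: ROLLBACK: discarded pending ['e']; in_txn=False
Op 10: BEGIN: in_txn=True, pending={}
Op 11: COMMIT: merged [] into committed; committed now {a=2, e=15}
ROLLBACK at op 9 discards: ['e']

Answer: e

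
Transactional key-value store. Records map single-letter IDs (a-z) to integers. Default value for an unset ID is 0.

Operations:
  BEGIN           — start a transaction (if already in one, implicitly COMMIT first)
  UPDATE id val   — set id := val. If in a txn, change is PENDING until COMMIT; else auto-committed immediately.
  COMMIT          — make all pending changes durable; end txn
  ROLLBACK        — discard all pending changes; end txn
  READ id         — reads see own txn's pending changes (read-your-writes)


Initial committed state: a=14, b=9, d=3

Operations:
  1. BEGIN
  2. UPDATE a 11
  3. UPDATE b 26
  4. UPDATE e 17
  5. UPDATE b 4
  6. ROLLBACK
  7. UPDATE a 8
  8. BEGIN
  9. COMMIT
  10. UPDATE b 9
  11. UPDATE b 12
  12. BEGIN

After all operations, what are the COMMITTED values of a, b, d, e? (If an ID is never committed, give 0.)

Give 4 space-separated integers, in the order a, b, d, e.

Answer: 8 12 3 0

Derivation:
Initial committed: {a=14, b=9, d=3}
Op 1: BEGIN: in_txn=True, pending={}
Op 2: UPDATE a=11 (pending; pending now {a=11})
Op 3: UPDATE b=26 (pending; pending now {a=11, b=26})
Op 4: UPDATE e=17 (pending; pending now {a=11, b=26, e=17})
Op 5: UPDATE b=4 (pending; pending now {a=11, b=4, e=17})
Op 6: ROLLBACK: discarded pending ['a', 'b', 'e']; in_txn=False
Op 7: UPDATE a=8 (auto-commit; committed a=8)
Op 8: BEGIN: in_txn=True, pending={}
Op 9: COMMIT: merged [] into committed; committed now {a=8, b=9, d=3}
Op 10: UPDATE b=9 (auto-commit; committed b=9)
Op 11: UPDATE b=12 (auto-commit; committed b=12)
Op 12: BEGIN: in_txn=True, pending={}
Final committed: {a=8, b=12, d=3}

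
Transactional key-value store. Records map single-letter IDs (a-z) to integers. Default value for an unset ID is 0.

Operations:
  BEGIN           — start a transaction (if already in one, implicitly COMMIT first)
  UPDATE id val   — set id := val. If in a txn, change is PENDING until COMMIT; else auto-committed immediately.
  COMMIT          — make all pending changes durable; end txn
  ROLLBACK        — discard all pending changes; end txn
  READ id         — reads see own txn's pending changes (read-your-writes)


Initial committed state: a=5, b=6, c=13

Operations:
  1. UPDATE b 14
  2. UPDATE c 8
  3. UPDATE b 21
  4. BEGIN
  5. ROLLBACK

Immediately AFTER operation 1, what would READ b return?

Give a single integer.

Initial committed: {a=5, b=6, c=13}
Op 1: UPDATE b=14 (auto-commit; committed b=14)
After op 1: visible(b) = 14 (pending={}, committed={a=5, b=14, c=13})

Answer: 14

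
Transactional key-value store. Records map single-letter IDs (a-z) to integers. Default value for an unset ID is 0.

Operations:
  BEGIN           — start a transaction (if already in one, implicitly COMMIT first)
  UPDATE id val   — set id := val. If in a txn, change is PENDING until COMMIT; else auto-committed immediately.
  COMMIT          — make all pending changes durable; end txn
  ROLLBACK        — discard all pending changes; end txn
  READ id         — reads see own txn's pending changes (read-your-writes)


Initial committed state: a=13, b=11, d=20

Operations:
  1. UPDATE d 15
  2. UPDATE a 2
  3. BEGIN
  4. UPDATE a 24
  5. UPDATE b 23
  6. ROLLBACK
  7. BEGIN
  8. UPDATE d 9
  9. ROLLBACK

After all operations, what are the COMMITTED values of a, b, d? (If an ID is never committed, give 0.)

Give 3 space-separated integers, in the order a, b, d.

Answer: 2 11 15

Derivation:
Initial committed: {a=13, b=11, d=20}
Op 1: UPDATE d=15 (auto-commit; committed d=15)
Op 2: UPDATE a=2 (auto-commit; committed a=2)
Op 3: BEGIN: in_txn=True, pending={}
Op 4: UPDATE a=24 (pending; pending now {a=24})
Op 5: UPDATE b=23 (pending; pending now {a=24, b=23})
Op 6: ROLLBACK: discarded pending ['a', 'b']; in_txn=False
Op 7: BEGIN: in_txn=True, pending={}
Op 8: UPDATE d=9 (pending; pending now {d=9})
Op 9: ROLLBACK: discarded pending ['d']; in_txn=False
Final committed: {a=2, b=11, d=15}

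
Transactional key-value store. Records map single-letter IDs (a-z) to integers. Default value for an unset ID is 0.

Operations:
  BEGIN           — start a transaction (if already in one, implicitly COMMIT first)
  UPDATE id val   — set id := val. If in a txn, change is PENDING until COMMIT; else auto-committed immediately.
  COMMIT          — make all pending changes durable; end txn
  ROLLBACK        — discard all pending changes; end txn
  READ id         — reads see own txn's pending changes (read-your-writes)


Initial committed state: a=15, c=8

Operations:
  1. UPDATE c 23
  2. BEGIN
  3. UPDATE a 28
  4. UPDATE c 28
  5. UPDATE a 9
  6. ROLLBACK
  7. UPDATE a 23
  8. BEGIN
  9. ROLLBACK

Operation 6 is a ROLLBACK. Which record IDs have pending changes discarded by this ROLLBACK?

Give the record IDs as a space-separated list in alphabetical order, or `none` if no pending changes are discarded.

Initial committed: {a=15, c=8}
Op 1: UPDATE c=23 (auto-commit; committed c=23)
Op 2: BEGIN: in_txn=True, pending={}
Op 3: UPDATE a=28 (pending; pending now {a=28})
Op 4: UPDATE c=28 (pending; pending now {a=28, c=28})
Op 5: UPDATE a=9 (pending; pending now {a=9, c=28})
Op 6: ROLLBACK: discarded pending ['a', 'c']; in_txn=False
Op 7: UPDATE a=23 (auto-commit; committed a=23)
Op 8: BEGIN: in_txn=True, pending={}
Op 9: ROLLBACK: discarded pending []; in_txn=False
ROLLBACK at op 6 discards: ['a', 'c']

Answer: a c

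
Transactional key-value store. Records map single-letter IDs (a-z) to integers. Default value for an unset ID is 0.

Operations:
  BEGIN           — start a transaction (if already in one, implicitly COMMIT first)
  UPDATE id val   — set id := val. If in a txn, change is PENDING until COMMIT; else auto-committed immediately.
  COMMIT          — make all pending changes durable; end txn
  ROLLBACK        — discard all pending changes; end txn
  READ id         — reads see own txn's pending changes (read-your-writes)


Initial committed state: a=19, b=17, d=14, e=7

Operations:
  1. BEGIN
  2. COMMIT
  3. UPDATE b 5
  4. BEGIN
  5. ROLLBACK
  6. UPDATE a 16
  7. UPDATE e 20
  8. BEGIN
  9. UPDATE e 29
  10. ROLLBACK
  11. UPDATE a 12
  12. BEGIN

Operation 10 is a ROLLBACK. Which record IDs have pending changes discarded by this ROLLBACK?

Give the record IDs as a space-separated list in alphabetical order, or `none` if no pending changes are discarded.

Initial committed: {a=19, b=17, d=14, e=7}
Op 1: BEGIN: in_txn=True, pending={}
Op 2: COMMIT: merged [] into committed; committed now {a=19, b=17, d=14, e=7}
Op 3: UPDATE b=5 (auto-commit; committed b=5)
Op 4: BEGIN: in_txn=True, pending={}
Op 5: ROLLBACK: discarded pending []; in_txn=False
Op 6: UPDATE a=16 (auto-commit; committed a=16)
Op 7: UPDATE e=20 (auto-commit; committed e=20)
Op 8: BEGIN: in_txn=True, pending={}
Op 9: UPDATE e=29 (pending; pending now {e=29})
Op 10: ROLLBACK: discarded pending ['e']; in_txn=False
Op 11: UPDATE a=12 (auto-commit; committed a=12)
Op 12: BEGIN: in_txn=True, pending={}
ROLLBACK at op 10 discards: ['e']

Answer: e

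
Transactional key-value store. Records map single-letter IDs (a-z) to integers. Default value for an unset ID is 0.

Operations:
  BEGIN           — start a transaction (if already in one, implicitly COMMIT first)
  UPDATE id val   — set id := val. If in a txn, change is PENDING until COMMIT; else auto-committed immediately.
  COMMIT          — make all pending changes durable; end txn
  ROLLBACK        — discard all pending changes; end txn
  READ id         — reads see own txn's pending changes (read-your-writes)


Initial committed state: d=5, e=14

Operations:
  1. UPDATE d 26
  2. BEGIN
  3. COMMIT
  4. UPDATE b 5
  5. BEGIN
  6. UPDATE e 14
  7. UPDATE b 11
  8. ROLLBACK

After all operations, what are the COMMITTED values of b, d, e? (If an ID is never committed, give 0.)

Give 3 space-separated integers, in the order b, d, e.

Answer: 5 26 14

Derivation:
Initial committed: {d=5, e=14}
Op 1: UPDATE d=26 (auto-commit; committed d=26)
Op 2: BEGIN: in_txn=True, pending={}
Op 3: COMMIT: merged [] into committed; committed now {d=26, e=14}
Op 4: UPDATE b=5 (auto-commit; committed b=5)
Op 5: BEGIN: in_txn=True, pending={}
Op 6: UPDATE e=14 (pending; pending now {e=14})
Op 7: UPDATE b=11 (pending; pending now {b=11, e=14})
Op 8: ROLLBACK: discarded pending ['b', 'e']; in_txn=False
Final committed: {b=5, d=26, e=14}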